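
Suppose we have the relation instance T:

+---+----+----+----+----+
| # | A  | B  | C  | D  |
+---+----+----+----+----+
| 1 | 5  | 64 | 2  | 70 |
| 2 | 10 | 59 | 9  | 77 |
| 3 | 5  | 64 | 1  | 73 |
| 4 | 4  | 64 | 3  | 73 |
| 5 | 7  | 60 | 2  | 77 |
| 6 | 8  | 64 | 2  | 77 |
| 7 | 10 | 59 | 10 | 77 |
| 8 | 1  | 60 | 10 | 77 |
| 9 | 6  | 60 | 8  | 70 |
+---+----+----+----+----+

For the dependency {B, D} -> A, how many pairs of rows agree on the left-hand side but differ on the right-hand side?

2

(B=59, D=77): all 2 rows agree on A — 0 pairs.
(B=64, D=73): violating pairs (3,4) — 1 pair.
(B=60, D=77): violating pairs (5,8) — 1 pair.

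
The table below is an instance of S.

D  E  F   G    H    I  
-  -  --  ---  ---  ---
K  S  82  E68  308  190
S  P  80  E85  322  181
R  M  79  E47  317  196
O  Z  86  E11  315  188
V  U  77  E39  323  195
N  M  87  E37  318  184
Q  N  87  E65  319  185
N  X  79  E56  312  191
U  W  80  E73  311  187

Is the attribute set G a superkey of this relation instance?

Yes

All 9 rows have distinct G values, so G → (all attributes) holds and G is a superkey.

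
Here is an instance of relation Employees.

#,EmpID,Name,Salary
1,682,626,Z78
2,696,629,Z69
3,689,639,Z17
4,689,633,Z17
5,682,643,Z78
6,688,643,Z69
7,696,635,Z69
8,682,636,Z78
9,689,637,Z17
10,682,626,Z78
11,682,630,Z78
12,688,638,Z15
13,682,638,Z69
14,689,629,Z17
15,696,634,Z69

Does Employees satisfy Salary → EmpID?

Salary=Z78: rows 1, 5, 8, 10, 11 → EmpID = 682, 682, 682, 682, 682 ✓
Salary=Z69: rows 2, 6, 7, 13, 15 → EmpID takes values {696, 688, 682} — violation
Salary=Z17: rows 3, 4, 9, 14 → EmpID = 689, 689, 689, 689 ✓
Salary=Z15: row 12 → EmpID = 688 ✓
Two rows agree on Salary but differ on EmpID, so Salary → EmpID does not hold.

No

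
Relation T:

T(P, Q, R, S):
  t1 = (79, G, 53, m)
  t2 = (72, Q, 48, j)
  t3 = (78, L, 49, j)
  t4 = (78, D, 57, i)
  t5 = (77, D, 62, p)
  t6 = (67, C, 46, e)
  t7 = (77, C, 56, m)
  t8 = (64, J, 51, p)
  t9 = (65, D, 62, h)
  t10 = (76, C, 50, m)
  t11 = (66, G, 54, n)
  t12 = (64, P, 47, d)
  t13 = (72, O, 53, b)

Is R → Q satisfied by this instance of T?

R=53: rows 1, 13 → Q takes values {G, O} — violation
R=48: row 2 → Q = Q ✓
R=49: row 3 → Q = L ✓
R=57: row 4 → Q = D ✓
R=62: rows 5, 9 → Q = D, D ✓
R=46: row 6 → Q = C ✓
R=56: row 7 → Q = C ✓
R=51: row 8 → Q = J ✓
R=50: row 10 → Q = C ✓
R=54: row 11 → Q = G ✓
R=47: row 12 → Q = P ✓
Two rows agree on R but differ on Q, so R → Q does not hold.

No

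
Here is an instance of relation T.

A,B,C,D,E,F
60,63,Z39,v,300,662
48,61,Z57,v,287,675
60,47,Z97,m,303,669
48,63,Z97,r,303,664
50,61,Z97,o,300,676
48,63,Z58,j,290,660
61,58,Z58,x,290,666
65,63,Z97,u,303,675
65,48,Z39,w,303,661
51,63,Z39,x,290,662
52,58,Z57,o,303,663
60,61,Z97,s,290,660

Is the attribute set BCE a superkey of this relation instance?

Two distinct rows share (B=63, C=Z97, E=303), so BCE does not determine every attribute — not a superkey.

No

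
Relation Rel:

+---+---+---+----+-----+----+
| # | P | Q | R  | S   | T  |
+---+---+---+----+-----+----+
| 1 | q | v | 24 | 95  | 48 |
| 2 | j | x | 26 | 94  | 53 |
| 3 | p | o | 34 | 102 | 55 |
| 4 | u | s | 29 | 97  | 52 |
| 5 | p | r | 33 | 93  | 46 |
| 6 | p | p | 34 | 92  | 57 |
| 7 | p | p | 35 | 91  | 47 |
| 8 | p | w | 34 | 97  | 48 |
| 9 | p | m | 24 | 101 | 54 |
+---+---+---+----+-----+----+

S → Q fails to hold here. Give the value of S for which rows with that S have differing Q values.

S=95: row 1 → Q = v ✓
S=94: row 2 → Q = x ✓
S=102: row 3 → Q = o ✓
S=97: rows 4, 8 → Q takes values {s, w} — violation
S=93: row 5 → Q = r ✓
S=92: row 6 → Q = p ✓
S=91: row 7 → Q = p ✓
S=101: row 9 → Q = m ✓
The only S value with inconsistent Q is S=97.

97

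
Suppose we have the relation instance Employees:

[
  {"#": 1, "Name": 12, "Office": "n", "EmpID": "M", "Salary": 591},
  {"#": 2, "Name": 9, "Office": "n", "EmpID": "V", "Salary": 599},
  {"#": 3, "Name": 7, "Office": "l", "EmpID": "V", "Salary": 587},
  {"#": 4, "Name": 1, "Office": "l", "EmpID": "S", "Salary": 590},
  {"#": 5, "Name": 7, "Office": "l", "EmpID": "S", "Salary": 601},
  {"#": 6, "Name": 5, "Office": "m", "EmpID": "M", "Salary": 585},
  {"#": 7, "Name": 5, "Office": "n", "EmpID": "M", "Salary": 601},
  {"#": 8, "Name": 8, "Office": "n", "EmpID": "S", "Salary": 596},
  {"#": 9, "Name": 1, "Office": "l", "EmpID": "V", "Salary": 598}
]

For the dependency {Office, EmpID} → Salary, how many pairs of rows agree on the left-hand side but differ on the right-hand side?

3

(Office=n, EmpID=M): violating pairs (1,7) — 1 pair.
(Office=l, EmpID=V): violating pairs (3,9) — 1 pair.
(Office=l, EmpID=S): violating pairs (4,5) — 1 pair.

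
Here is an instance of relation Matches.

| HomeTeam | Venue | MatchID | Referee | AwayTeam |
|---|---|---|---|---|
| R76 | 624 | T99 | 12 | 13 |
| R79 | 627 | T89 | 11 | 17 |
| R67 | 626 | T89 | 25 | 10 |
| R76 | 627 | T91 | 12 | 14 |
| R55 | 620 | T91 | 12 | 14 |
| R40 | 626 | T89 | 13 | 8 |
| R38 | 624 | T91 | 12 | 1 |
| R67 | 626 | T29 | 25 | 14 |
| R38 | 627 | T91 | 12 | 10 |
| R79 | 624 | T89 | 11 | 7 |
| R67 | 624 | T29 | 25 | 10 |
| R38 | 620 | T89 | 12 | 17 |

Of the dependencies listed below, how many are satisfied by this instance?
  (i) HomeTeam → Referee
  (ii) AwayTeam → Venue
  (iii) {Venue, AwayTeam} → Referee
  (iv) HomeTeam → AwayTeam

(i) HomeTeam → Referee: every LHS value maps to a single RHS value — holds.
(ii) AwayTeam → Venue: AwayTeam=17: 2 rows → Venue takes values {627, 620} — violation; AwayTeam=10: 3 rows → Venue takes values {626, 627, 624} — violation; AwayTeam=14: 3 rows → Venue takes values {627, 620, 626} — violation — fails.
(iii) {Venue, AwayTeam} → Referee: every LHS value maps to a single RHS value — holds.
(iv) HomeTeam → AwayTeam: HomeTeam=R76: 2 rows → AwayTeam takes values {13, 14} — violation; HomeTeam=R79: 2 rows → AwayTeam takes values {17, 7} — violation; HomeTeam=R67: 3 rows → AwayTeam takes values {10, 14} — violation; HomeTeam=R38: 3 rows → AwayTeam takes values {1, 10, 17} — violation — fails.
2 of the 4 dependencies hold.

2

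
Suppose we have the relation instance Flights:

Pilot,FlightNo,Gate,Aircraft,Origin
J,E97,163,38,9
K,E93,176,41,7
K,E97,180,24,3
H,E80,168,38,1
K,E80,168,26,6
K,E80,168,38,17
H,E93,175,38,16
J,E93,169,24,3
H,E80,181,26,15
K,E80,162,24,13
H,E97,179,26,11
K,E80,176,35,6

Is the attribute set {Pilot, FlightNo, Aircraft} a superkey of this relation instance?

All 12 rows have distinct {Pilot, FlightNo, Aircraft} values, so {Pilot, FlightNo, Aircraft} → (all attributes) holds and {Pilot, FlightNo, Aircraft} is a superkey.

Yes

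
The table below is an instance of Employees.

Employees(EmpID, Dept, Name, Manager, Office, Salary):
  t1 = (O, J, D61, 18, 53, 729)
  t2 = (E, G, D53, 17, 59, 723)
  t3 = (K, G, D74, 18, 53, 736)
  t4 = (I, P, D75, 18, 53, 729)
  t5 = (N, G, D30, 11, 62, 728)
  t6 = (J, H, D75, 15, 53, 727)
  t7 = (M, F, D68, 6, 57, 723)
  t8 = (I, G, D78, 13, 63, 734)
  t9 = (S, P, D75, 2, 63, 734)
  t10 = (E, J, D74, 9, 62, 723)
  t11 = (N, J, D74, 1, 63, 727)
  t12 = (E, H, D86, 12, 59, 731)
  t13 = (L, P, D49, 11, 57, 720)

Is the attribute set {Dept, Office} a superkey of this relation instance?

All 13 rows have distinct {Dept, Office} values, so {Dept, Office} → (all attributes) holds and {Dept, Office} is a superkey.

Yes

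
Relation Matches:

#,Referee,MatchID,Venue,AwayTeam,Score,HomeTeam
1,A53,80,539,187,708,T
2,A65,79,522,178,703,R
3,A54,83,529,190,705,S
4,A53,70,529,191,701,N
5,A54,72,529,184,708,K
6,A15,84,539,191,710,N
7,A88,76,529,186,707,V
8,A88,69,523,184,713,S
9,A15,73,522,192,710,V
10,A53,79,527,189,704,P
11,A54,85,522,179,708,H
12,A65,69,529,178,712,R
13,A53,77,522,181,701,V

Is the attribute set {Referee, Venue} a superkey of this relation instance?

Rows 3 and 5 have the same {Referee, Venue} value (Referee=A54, Venue=529) but are distinct tuples, so {Referee, Venue} does not determine every attribute — not a superkey.

No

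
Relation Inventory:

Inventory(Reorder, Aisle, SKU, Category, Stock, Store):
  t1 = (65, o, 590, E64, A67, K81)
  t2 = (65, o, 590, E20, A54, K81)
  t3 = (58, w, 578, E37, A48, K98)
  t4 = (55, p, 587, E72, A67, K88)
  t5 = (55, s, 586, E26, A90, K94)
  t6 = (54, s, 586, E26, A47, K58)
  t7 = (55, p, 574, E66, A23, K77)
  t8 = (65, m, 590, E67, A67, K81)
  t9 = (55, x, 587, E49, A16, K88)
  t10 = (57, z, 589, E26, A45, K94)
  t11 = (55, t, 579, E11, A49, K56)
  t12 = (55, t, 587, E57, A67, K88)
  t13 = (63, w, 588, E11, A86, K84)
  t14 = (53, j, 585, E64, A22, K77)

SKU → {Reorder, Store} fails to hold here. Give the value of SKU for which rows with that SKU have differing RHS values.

586

SKU=590: rows 1, 2, 8 → {Reorder,Store} = (65, K81), (65, K81), (65, K81) ✓
SKU=578: row 3 → {Reorder,Store} = (58, K98) ✓
SKU=587: rows 4, 9, 12 → {Reorder,Store} = (55, K88), (55, K88), (55, K88) ✓
SKU=586: rows 5, 6 → {Reorder,Store} takes values {(55, K94), (54, K58)} — violation
SKU=574: row 7 → {Reorder,Store} = (55, K77) ✓
SKU=589: row 10 → {Reorder,Store} = (57, K94) ✓
SKU=579: row 11 → {Reorder,Store} = (55, K56) ✓
SKU=588: row 13 → {Reorder,Store} = (63, K84) ✓
SKU=585: row 14 → {Reorder,Store} = (53, K77) ✓
The only SKU value with inconsistent RHS is SKU=586.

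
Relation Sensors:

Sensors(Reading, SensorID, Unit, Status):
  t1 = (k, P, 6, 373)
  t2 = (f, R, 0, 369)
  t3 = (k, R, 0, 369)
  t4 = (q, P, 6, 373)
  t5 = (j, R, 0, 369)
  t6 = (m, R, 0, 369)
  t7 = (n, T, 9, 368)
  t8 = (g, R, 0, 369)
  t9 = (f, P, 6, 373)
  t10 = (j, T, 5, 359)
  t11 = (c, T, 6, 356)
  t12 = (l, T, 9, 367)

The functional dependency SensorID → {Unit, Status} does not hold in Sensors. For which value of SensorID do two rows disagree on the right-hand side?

T

SensorID=P: rows 1, 4, 9 → {Unit,Status} = (6, 373), (6, 373), (6, 373) ✓
SensorID=R: rows 2, 3, 5, 6, 8 → {Unit,Status} = (0, 369), (0, 369), (0, 369), (0, 369), (0, 369) ✓
SensorID=T: rows 7, 10, 11, 12 → {Unit,Status} takes values {(9, 368), (5, 359), (6, 356), (9, 367)} — violation
The only SensorID value with inconsistent RHS is SensorID=T.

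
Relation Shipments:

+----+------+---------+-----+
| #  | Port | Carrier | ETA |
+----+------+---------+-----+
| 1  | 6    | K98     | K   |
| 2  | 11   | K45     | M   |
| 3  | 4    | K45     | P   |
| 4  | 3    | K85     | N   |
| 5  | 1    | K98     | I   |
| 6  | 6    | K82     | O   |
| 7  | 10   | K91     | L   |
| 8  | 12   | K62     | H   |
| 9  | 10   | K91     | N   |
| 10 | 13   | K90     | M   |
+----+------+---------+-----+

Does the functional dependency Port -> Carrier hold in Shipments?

Port=6: rows 1, 6 → Carrier takes values {K98, K82} — violation
Port=11: row 2 → Carrier = K45 ✓
Port=4: row 3 → Carrier = K45 ✓
Port=3: row 4 → Carrier = K85 ✓
Port=1: row 5 → Carrier = K98 ✓
Port=10: rows 7, 9 → Carrier = K91, K91 ✓
Port=12: row 8 → Carrier = K62 ✓
Port=13: row 10 → Carrier = K90 ✓
Two rows agree on Port but differ on Carrier, so Port -> Carrier does not hold.

No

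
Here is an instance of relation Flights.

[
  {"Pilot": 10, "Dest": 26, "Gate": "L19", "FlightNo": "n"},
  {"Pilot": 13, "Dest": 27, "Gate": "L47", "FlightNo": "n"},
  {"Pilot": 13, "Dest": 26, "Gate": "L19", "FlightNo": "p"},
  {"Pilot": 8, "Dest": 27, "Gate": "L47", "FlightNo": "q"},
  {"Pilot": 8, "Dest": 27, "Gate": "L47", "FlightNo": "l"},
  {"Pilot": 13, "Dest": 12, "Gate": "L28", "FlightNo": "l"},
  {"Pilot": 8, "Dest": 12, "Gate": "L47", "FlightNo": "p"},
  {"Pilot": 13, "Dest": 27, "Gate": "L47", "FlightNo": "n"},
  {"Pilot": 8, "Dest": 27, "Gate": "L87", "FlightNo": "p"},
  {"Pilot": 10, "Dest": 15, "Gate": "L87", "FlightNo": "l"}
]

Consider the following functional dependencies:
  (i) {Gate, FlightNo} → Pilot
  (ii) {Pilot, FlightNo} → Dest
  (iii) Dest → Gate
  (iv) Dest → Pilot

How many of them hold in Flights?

1

(i) {Gate, FlightNo} → Pilot: every LHS value maps to a single RHS value — holds.
(ii) {Pilot, FlightNo} → Dest: (Pilot=8, FlightNo=p): 2 rows → Dest takes values {12, 27} — violation — fails.
(iii) Dest → Gate: Dest=27: 5 rows → Gate takes values {L47, L87} — violation; Dest=12: 2 rows → Gate takes values {L28, L47} — violation — fails.
(iv) Dest → Pilot: Dest=26: 2 rows → Pilot takes values {10, 13} — violation; Dest=27: 5 rows → Pilot takes values {13, 8} — violation; Dest=12: 2 rows → Pilot takes values {13, 8} — violation — fails.
1 of the 4 dependencies holds.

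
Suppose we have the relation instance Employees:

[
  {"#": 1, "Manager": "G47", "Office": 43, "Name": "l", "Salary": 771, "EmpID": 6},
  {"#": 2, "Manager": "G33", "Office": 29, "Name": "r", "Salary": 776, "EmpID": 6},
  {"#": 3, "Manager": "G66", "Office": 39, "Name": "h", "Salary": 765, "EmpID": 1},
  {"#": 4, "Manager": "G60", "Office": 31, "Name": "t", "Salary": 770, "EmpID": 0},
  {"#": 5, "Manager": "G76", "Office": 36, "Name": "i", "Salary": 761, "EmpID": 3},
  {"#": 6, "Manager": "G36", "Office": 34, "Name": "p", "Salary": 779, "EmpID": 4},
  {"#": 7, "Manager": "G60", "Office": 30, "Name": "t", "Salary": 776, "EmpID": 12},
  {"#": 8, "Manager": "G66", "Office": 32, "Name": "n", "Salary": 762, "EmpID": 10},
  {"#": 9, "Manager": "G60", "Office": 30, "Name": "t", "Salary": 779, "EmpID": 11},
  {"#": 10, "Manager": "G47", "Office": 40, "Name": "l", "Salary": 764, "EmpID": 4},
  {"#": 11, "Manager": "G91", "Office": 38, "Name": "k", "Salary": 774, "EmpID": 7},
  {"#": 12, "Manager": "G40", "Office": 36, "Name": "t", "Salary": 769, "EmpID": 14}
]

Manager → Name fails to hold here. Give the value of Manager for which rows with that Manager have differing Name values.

Manager=G47: rows 1, 10 → Name = l, l ✓
Manager=G33: row 2 → Name = r ✓
Manager=G66: rows 3, 8 → Name takes values {h, n} — violation
Manager=G60: rows 4, 7, 9 → Name = t, t, t ✓
Manager=G76: row 5 → Name = i ✓
Manager=G36: row 6 → Name = p ✓
Manager=G91: row 11 → Name = k ✓
Manager=G40: row 12 → Name = t ✓
The only Manager value with inconsistent Name is Manager=G66.

G66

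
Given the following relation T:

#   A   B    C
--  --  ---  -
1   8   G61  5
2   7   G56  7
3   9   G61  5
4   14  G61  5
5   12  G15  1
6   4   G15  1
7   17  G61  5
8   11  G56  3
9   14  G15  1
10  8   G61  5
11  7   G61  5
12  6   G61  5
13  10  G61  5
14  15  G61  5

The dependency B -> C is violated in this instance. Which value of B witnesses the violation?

G56

B=G61: rows 1, 3, 4, 7, 10, 11, 12, 13, 14 → C = 5, 5, 5, 5, 5, 5, 5, 5, 5 ✓
B=G56: rows 2, 8 → C takes values {7, 3} — violation
B=G15: rows 5, 6, 9 → C = 1, 1, 1 ✓
The only B value with inconsistent C is B=G56.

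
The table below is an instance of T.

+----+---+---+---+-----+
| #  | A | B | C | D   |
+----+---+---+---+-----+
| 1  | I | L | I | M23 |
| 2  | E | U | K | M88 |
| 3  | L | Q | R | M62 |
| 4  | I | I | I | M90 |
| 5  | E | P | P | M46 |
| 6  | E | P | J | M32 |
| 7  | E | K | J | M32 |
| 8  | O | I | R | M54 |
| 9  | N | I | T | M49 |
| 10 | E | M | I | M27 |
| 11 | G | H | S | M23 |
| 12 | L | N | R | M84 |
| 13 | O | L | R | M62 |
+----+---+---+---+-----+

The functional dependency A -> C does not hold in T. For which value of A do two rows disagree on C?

A=I: rows 1, 4 → C = I, I ✓
A=E: rows 2, 5, 6, 7, 10 → C takes values {K, P, J, I} — violation
A=L: rows 3, 12 → C = R, R ✓
A=O: rows 8, 13 → C = R, R ✓
A=N: row 9 → C = T ✓
A=G: row 11 → C = S ✓
The only A value with inconsistent C is A=E.

E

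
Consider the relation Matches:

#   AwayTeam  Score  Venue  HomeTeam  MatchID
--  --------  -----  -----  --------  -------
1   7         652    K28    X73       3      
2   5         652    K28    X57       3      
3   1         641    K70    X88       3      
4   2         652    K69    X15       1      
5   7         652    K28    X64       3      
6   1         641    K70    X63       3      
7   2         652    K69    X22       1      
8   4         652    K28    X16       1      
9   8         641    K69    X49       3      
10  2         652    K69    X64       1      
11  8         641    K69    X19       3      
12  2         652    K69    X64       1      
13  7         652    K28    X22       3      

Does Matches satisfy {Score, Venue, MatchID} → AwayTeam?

(Score=652, Venue=K28, MatchID=3): rows 1, 2, 5, 13 → AwayTeam takes values {7, 5} — violation
(Score=641, Venue=K70, MatchID=3): rows 3, 6 → AwayTeam = 1, 1 ✓
(Score=652, Venue=K69, MatchID=1): rows 4, 7, 10, 12 → AwayTeam = 2, 2, 2, 2 ✓
(Score=652, Venue=K28, MatchID=1): row 8 → AwayTeam = 4 ✓
(Score=641, Venue=K69, MatchID=3): rows 9, 11 → AwayTeam = 8, 8 ✓
Two rows agree on {Score, Venue, MatchID} but differ on AwayTeam, so {Score, Venue, MatchID} → AwayTeam does not hold.

No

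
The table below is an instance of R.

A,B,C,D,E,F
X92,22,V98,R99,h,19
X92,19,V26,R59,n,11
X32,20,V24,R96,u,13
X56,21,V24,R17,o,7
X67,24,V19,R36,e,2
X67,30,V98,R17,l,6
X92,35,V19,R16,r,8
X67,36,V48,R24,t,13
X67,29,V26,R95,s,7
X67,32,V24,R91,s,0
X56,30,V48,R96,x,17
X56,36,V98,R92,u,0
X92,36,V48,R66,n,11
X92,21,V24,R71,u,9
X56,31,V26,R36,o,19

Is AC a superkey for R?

Yes

All 15 rows have distinct AC values, so AC → (all attributes) holds and AC is a superkey.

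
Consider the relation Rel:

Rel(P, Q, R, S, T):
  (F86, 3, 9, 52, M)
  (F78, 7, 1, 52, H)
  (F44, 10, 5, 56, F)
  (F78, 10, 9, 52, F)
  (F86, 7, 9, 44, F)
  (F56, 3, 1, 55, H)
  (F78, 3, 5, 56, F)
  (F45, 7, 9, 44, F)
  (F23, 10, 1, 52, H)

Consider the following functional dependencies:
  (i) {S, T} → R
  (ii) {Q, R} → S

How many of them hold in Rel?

(i) {S, T} → R: every LHS value maps to a single RHS value — holds.
(ii) {Q, R} → S: every LHS value maps to a single RHS value — holds.
2 of the 2 dependencies hold.

2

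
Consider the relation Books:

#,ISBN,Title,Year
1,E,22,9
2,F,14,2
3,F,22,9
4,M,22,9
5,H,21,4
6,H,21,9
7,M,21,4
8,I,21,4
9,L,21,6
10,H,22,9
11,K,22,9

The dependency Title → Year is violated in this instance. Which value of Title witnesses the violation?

Title=22: rows 1, 3, 4, 10, 11 → Year = 9, 9, 9, 9, 9 ✓
Title=14: row 2 → Year = 2 ✓
Title=21: rows 5, 6, 7, 8, 9 → Year takes values {4, 9, 6} — violation
The only Title value with inconsistent Year is Title=21.

21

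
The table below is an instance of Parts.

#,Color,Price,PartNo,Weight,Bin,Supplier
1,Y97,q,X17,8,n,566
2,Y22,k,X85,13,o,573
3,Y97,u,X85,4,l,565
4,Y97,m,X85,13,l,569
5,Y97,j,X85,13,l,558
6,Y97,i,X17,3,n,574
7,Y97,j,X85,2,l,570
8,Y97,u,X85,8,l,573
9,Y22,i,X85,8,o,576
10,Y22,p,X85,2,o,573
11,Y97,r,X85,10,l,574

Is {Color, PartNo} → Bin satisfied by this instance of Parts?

(Color=Y97, PartNo=X17): rows 1, 6 → Bin = n, n ✓
(Color=Y22, PartNo=X85): rows 2, 9, 10 → Bin = o, o, o ✓
(Color=Y97, PartNo=X85): rows 3, 4, 5, 7, 8, 11 → Bin = l, l, l, l, l, l ✓
Every {Color, PartNo} value is associated with a single Bin value, so {Color, PartNo} → Bin holds.

Yes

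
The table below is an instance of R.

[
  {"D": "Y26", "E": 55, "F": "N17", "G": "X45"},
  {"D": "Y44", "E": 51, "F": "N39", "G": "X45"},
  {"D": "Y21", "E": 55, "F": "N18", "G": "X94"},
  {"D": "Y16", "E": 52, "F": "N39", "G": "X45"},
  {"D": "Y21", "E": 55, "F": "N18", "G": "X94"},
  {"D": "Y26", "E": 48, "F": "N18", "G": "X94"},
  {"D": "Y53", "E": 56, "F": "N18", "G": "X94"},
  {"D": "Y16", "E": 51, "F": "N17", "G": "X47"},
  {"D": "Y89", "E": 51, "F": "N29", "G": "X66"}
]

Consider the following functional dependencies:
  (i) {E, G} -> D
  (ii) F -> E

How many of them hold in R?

(i) {E, G} -> D: every LHS value maps to a single RHS value — holds.
(ii) F -> E: F=N17: 2 rows → E takes values {55, 51} — violation; F=N39: 2 rows → E takes values {51, 52} — violation; F=N18: 4 rows → E takes values {55, 48, 56} — violation — fails.
1 of the 2 dependencies holds.

1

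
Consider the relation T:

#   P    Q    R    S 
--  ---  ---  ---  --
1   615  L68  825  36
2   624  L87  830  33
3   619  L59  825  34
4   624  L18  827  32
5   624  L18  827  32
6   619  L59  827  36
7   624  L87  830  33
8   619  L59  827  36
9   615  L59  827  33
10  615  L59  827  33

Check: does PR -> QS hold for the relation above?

Yes

(P=615, R=825): row 1 → {Q,S} = (L68, 36) ✓
(P=624, R=830): rows 2, 7 → {Q,S} = (L87, 33), (L87, 33) ✓
(P=619, R=825): row 3 → {Q,S} = (L59, 34) ✓
(P=624, R=827): rows 4, 5 → {Q,S} = (L18, 32), (L18, 32) ✓
(P=619, R=827): rows 6, 8 → {Q,S} = (L59, 36), (L59, 36) ✓
(P=615, R=827): rows 9, 10 → {Q,S} = (L59, 33), (L59, 33) ✓
Every PR value is associated with a single QS value, so PR -> QS holds.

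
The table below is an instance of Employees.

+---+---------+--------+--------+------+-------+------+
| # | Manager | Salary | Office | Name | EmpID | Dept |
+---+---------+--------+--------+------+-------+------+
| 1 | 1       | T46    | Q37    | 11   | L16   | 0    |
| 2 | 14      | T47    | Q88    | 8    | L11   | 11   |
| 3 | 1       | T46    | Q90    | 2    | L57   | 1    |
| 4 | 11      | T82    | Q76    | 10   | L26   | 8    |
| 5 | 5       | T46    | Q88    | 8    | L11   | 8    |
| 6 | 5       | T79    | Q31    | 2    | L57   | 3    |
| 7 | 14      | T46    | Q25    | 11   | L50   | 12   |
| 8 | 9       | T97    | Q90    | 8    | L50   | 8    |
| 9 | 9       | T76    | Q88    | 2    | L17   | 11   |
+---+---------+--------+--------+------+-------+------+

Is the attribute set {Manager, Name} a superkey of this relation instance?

All 9 rows have distinct {Manager, Name} values, so {Manager, Name} → (all attributes) holds and {Manager, Name} is a superkey.

Yes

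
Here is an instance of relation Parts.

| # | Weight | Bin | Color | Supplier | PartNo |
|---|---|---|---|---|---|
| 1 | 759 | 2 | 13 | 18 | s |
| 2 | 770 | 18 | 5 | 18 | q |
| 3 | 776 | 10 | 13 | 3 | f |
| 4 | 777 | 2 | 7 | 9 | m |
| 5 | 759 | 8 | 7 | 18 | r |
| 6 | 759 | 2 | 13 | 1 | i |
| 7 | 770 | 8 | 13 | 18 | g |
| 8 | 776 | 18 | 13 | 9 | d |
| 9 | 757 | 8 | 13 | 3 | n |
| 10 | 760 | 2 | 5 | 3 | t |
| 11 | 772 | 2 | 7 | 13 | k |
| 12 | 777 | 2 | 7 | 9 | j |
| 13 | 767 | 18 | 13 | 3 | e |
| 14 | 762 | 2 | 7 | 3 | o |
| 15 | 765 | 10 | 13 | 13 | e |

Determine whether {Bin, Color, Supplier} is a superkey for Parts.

No

Rows 4 and 12 have the same {Bin, Color, Supplier} value (Bin=2, Color=7, Supplier=9) but are distinct tuples, so {Bin, Color, Supplier} does not determine every attribute — not a superkey.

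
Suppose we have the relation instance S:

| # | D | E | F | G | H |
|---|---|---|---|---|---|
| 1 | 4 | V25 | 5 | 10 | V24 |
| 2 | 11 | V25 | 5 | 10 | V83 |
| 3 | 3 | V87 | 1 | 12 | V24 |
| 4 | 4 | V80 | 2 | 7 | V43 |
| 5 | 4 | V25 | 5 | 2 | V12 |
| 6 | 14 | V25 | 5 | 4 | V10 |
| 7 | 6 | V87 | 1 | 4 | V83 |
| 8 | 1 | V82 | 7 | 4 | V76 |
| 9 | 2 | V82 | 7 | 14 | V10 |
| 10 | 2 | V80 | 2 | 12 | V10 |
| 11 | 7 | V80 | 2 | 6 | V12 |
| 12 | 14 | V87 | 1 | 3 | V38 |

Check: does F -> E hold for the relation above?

F=5: rows 1, 2, 5, 6 → E = V25, V25, V25, V25 ✓
F=1: rows 3, 7, 12 → E = V87, V87, V87 ✓
F=2: rows 4, 10, 11 → E = V80, V80, V80 ✓
F=7: rows 8, 9 → E = V82, V82 ✓
Every F value is associated with a single E value, so F -> E holds.

Yes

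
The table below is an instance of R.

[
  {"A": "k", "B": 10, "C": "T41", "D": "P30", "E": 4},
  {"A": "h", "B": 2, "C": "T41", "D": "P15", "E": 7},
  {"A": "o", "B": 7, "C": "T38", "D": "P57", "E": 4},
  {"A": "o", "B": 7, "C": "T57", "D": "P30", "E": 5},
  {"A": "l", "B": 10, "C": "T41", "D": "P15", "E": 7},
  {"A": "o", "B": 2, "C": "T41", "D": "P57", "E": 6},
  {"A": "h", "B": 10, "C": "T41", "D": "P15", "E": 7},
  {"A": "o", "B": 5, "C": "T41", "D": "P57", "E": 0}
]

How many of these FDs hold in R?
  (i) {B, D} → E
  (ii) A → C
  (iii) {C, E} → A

(i) {B, D} → E: every LHS value maps to a single RHS value — holds.
(ii) A → C: A=o: 4 rows → C takes values {T38, T57, T41} — violation — fails.
(iii) {C, E} → A: (C=T41, E=7): 3 rows → A takes values {h, l} — violation — fails.
1 of the 3 dependencies holds.

1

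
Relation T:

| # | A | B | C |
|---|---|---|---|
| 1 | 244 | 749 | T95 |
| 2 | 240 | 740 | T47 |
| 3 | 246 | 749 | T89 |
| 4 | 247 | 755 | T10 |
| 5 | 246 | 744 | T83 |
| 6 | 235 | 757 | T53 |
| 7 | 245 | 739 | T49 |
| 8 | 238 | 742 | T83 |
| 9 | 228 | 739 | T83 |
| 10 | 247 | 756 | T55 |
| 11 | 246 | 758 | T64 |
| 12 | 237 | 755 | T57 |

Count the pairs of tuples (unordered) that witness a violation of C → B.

3

C=T83: violating pairs (5,8), (5,9), (8,9) — 3 pairs.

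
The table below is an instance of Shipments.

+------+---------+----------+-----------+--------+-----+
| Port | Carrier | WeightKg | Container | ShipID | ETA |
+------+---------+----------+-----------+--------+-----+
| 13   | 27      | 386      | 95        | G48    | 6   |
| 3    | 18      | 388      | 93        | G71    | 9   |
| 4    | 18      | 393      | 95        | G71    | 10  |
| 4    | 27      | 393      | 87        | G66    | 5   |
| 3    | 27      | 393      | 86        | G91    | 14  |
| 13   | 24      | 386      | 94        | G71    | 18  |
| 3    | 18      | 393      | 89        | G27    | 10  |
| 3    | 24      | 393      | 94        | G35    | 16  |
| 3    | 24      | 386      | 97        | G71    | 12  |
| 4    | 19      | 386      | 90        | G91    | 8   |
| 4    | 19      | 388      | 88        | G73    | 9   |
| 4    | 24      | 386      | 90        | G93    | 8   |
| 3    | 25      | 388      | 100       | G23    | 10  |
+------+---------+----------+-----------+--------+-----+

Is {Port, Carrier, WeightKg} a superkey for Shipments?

Yes

All 13 rows have distinct {Port, Carrier, WeightKg} values, so {Port, Carrier, WeightKg} → (all attributes) holds and {Port, Carrier, WeightKg} is a superkey.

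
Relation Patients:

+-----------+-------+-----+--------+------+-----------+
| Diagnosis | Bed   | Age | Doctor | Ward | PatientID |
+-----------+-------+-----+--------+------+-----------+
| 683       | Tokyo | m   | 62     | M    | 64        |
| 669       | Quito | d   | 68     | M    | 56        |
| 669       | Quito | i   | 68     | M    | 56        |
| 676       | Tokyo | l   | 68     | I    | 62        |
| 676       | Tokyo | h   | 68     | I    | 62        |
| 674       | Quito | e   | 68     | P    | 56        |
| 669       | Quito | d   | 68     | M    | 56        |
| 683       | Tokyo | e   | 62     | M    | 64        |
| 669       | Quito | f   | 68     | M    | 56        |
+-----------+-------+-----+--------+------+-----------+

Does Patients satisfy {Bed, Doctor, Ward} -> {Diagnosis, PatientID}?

(Bed=Tokyo, Doctor=62, Ward=M): 2 rows → {Diagnosis,PatientID} = (683, 64), (683, 64) ✓
(Bed=Quito, Doctor=68, Ward=M): 4 rows → {Diagnosis,PatientID} = (669, 56), (669, 56), (669, 56), (669, 56) ✓
(Bed=Tokyo, Doctor=68, Ward=I): 2 rows → {Diagnosis,PatientID} = (676, 62), (676, 62) ✓
(Bed=Quito, Doctor=68, Ward=P): 1 row → {Diagnosis,PatientID} = (674, 56) ✓
Every {Bed, Doctor, Ward} value is associated with a single {Diagnosis, PatientID} value, so {Bed, Doctor, Ward} -> {Diagnosis, PatientID} holds.

Yes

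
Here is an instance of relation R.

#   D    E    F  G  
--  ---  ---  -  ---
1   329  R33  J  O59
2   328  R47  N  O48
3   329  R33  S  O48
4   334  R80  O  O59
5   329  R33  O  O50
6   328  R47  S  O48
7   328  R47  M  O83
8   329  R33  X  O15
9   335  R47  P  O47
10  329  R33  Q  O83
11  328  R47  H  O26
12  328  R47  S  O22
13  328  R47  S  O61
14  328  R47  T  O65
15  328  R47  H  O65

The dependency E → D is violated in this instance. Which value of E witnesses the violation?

R47

E=R33: rows 1, 3, 5, 8, 10 → D = 329, 329, 329, 329, 329 ✓
E=R47: rows 2, 6, 7, 9, 11, 12, 13, 14, 15 → D takes values {328, 335} — violation
E=R80: row 4 → D = 334 ✓
The only E value with inconsistent D is E=R47.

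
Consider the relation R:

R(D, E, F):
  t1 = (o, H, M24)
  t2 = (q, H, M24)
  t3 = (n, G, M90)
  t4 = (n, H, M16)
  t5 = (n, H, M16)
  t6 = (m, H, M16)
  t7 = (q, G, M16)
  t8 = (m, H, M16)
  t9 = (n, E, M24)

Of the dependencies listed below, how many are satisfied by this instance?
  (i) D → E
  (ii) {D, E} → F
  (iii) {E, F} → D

(i) D → E: D=q: rows 2, 7 → E takes values {H, G} — violation; D=n: rows 3, 4, 5, 9 → E takes values {G, H, E} — violation — fails.
(ii) {D, E} → F: every LHS value maps to a single RHS value — holds.
(iii) {E, F} → D: (E=H, F=M24): rows 1, 2 → D takes values {o, q} — violation; (E=H, F=M16): rows 4, 5, 6, 8 → D takes values {n, m} — violation — fails.
1 of the 3 dependencies holds.

1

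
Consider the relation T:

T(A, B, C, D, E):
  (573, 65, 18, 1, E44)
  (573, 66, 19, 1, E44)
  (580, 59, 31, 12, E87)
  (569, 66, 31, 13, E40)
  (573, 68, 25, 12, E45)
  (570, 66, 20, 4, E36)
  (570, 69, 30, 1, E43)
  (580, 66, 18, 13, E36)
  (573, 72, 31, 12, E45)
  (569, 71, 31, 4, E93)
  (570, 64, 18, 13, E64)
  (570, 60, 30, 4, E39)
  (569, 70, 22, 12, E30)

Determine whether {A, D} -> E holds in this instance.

(A=573, D=1): 2 rows → E = E44, E44 ✓
(A=580, D=12): 1 row → E = E87 ✓
(A=569, D=13): 1 row → E = E40 ✓
(A=573, D=12): 2 rows → E = E45, E45 ✓
(A=570, D=4): 2 rows → E takes values {E36, E39} — violation
(A=570, D=1): 1 row → E = E43 ✓
(A=580, D=13): 1 row → E = E36 ✓
(A=569, D=4): 1 row → E = E93 ✓
(A=570, D=13): 1 row → E = E64 ✓
(A=569, D=12): 1 row → E = E30 ✓
Two rows agree on {A, D} but differ on E, so {A, D} -> E does not hold.

No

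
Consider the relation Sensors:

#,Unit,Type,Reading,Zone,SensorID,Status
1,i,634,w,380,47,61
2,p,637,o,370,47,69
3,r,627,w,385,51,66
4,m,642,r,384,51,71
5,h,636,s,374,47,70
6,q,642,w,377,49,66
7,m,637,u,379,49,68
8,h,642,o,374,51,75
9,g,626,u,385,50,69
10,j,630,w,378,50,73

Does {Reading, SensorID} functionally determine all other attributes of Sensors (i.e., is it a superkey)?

Yes

All 10 rows have distinct {Reading, SensorID} values, so {Reading, SensorID} → (all attributes) holds and {Reading, SensorID} is a superkey.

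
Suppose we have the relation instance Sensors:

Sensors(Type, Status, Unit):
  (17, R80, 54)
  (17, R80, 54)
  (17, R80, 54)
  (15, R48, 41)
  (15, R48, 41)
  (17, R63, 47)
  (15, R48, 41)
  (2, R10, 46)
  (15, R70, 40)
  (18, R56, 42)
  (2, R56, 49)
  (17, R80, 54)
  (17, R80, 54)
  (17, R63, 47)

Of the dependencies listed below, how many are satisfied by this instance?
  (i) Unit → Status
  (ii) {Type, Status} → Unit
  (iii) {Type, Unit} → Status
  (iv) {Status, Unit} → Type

4

(i) Unit → Status: every LHS value maps to a single RHS value — holds.
(ii) {Type, Status} → Unit: every LHS value maps to a single RHS value — holds.
(iii) {Type, Unit} → Status: every LHS value maps to a single RHS value — holds.
(iv) {Status, Unit} → Type: every LHS value maps to a single RHS value — holds.
4 of the 4 dependencies hold.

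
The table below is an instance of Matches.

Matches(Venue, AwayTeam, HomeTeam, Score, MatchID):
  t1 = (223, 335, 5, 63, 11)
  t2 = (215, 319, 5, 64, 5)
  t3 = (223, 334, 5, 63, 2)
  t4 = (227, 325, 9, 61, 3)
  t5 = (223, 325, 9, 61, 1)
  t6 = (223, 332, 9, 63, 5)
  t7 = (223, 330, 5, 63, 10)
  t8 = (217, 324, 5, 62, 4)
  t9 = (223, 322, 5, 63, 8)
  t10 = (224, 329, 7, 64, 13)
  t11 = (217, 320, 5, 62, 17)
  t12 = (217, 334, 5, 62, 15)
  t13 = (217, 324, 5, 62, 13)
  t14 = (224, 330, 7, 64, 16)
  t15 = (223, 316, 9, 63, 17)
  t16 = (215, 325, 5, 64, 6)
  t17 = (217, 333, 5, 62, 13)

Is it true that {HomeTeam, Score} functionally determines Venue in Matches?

No

(HomeTeam=5, Score=63): rows 1, 3, 7, 9 → Venue = 223, 223, 223, 223 ✓
(HomeTeam=5, Score=64): rows 2, 16 → Venue = 215, 215 ✓
(HomeTeam=9, Score=61): rows 4, 5 → Venue takes values {227, 223} — violation
(HomeTeam=9, Score=63): rows 6, 15 → Venue = 223, 223 ✓
(HomeTeam=5, Score=62): rows 8, 11, 12, 13, 17 → Venue = 217, 217, 217, 217, 217 ✓
(HomeTeam=7, Score=64): rows 10, 14 → Venue = 224, 224 ✓
Two rows agree on {HomeTeam, Score} but differ on Venue, so {HomeTeam, Score} → Venue does not hold.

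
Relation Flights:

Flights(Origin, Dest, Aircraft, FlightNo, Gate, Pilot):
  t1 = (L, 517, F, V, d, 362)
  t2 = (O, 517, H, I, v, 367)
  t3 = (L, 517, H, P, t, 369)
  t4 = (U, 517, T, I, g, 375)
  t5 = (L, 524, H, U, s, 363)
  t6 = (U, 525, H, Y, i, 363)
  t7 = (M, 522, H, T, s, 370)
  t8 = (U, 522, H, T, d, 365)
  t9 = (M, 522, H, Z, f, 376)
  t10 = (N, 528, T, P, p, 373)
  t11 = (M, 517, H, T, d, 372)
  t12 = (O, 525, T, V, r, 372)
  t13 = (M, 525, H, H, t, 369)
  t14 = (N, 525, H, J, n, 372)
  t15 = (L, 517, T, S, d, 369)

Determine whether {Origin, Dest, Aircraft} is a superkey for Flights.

Rows 7 and 9 have the same {Origin, Dest, Aircraft} value (Origin=M, Dest=522, Aircraft=H) but are distinct tuples, so {Origin, Dest, Aircraft} does not determine every attribute — not a superkey.

No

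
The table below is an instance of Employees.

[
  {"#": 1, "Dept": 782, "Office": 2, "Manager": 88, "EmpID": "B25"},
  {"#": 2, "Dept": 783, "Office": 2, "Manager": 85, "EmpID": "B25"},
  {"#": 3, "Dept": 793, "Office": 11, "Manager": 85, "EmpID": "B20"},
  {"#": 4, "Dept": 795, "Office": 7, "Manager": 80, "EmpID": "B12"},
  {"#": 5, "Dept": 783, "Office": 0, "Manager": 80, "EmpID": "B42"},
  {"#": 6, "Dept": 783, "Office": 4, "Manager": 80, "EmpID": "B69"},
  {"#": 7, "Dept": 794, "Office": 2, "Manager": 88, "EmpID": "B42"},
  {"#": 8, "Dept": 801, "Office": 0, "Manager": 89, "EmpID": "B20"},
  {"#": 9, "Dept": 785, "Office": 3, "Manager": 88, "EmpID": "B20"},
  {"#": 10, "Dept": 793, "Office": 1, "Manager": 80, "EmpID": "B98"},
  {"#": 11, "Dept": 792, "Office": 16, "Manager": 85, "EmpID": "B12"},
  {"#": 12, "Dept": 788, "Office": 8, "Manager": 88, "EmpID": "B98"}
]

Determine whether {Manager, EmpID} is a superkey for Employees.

All 12 rows have distinct {Manager, EmpID} values, so {Manager, EmpID} → (all attributes) holds and {Manager, EmpID} is a superkey.

Yes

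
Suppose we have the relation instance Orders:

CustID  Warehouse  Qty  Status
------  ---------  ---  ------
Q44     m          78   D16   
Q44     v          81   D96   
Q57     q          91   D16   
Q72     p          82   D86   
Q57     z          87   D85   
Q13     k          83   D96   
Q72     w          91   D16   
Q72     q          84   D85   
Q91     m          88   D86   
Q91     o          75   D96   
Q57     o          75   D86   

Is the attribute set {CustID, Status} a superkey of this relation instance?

All 11 rows have distinct {CustID, Status} values, so {CustID, Status} → (all attributes) holds and {CustID, Status} is a superkey.

Yes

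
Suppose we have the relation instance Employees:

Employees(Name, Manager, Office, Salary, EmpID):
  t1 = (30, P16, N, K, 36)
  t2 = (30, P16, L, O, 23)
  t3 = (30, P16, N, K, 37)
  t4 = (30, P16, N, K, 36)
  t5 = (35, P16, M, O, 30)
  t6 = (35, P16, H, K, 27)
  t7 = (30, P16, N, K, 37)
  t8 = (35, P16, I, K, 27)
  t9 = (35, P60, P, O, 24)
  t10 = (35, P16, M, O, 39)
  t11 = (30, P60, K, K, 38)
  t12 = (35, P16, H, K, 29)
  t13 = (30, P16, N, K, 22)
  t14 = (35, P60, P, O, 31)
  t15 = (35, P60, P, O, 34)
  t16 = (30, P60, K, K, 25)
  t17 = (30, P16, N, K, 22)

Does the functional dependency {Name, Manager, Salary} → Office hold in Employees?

(Name=30, Manager=P16, Salary=K): rows 1, 3, 4, 7, 13, 17 → Office = N, N, N, N, N, N ✓
(Name=30, Manager=P16, Salary=O): row 2 → Office = L ✓
(Name=35, Manager=P16, Salary=O): rows 5, 10 → Office = M, M ✓
(Name=35, Manager=P16, Salary=K): rows 6, 8, 12 → Office takes values {H, I} — violation
(Name=35, Manager=P60, Salary=O): rows 9, 14, 15 → Office = P, P, P ✓
(Name=30, Manager=P60, Salary=K): rows 11, 16 → Office = K, K ✓
Two rows agree on {Name, Manager, Salary} but differ on Office, so {Name, Manager, Salary} → Office does not hold.

No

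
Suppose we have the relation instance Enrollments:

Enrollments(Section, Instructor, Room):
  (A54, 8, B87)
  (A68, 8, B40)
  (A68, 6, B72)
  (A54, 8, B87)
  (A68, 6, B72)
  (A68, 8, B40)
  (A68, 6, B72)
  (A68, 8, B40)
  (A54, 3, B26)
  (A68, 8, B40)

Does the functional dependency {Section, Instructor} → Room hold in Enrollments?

Yes

(Section=A54, Instructor=8): 2 rows → Room = B87, B87 ✓
(Section=A68, Instructor=8): 4 rows → Room = B40, B40, B40, B40 ✓
(Section=A68, Instructor=6): 3 rows → Room = B72, B72, B72 ✓
(Section=A54, Instructor=3): 1 row → Room = B26 ✓
Every {Section, Instructor} value is associated with a single Room value, so {Section, Instructor} → Room holds.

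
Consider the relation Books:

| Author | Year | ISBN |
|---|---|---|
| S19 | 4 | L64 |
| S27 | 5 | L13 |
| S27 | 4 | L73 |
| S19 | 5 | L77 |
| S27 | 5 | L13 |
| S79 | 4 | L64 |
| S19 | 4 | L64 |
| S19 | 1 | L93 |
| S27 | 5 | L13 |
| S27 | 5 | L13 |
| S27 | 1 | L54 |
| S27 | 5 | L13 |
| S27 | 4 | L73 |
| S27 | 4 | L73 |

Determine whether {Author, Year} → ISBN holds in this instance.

(Author=S19, Year=4): 2 rows → ISBN = L64, L64 ✓
(Author=S27, Year=5): 5 rows → ISBN = L13, L13, L13, L13, L13 ✓
(Author=S27, Year=4): 3 rows → ISBN = L73, L73, L73 ✓
(Author=S19, Year=5): 1 row → ISBN = L77 ✓
(Author=S79, Year=4): 1 row → ISBN = L64 ✓
(Author=S19, Year=1): 1 row → ISBN = L93 ✓
(Author=S27, Year=1): 1 row → ISBN = L54 ✓
Every {Author, Year} value is associated with a single ISBN value, so {Author, Year} → ISBN holds.

Yes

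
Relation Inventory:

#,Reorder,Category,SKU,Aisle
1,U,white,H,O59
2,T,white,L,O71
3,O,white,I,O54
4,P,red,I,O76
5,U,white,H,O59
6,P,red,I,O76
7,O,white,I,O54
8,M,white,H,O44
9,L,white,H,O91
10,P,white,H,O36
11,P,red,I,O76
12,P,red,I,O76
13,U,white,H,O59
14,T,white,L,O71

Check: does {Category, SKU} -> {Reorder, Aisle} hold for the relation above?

No

(Category=white, SKU=H): rows 1, 5, 8, 9, 10, 13 → {Reorder,Aisle} takes values {(U, O59), (M, O44), (L, O91), (P, O36)} — violation
(Category=white, SKU=L): rows 2, 14 → {Reorder,Aisle} = (T, O71), (T, O71) ✓
(Category=white, SKU=I): rows 3, 7 → {Reorder,Aisle} = (O, O54), (O, O54) ✓
(Category=red, SKU=I): rows 4, 6, 11, 12 → {Reorder,Aisle} = (P, O76), (P, O76), (P, O76), (P, O76) ✓
Two rows agree on {Category, SKU} but differ on {Reorder, Aisle}, so {Category, SKU} -> {Reorder, Aisle} does not hold.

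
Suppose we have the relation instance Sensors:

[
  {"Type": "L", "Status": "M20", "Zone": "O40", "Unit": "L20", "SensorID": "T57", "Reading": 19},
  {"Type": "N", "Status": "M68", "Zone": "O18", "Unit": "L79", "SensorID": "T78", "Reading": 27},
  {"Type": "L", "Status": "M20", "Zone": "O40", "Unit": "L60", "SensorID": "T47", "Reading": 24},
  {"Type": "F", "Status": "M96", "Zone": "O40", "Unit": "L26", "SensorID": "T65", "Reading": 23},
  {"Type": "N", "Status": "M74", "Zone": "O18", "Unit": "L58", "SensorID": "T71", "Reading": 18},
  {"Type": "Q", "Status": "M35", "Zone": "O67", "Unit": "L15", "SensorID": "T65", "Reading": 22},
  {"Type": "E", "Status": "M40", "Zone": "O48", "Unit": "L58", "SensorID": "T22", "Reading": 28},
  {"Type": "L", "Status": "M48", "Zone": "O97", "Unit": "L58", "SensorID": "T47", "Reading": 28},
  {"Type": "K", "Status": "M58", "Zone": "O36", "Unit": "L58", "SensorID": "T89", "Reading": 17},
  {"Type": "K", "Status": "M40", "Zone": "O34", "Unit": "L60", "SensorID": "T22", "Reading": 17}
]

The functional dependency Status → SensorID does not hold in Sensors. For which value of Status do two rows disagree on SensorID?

M20

Status=M20: 2 rows → SensorID takes values {T57, T47} — violation
Status=M68: 1 row → SensorID = T78 ✓
Status=M96: 1 row → SensorID = T65 ✓
Status=M74: 1 row → SensorID = T71 ✓
Status=M35: 1 row → SensorID = T65 ✓
Status=M40: 2 rows → SensorID = T22, T22 ✓
Status=M48: 1 row → SensorID = T47 ✓
Status=M58: 1 row → SensorID = T89 ✓
The only Status value with inconsistent SensorID is Status=M20.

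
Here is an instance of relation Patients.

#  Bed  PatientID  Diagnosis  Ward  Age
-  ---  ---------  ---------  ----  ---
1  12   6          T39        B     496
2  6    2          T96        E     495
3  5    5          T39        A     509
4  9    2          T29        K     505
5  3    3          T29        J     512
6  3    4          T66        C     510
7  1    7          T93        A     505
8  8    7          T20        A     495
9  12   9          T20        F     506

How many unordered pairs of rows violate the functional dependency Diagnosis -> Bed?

Diagnosis=T39: violating pairs (1,3) — 1 pair.
Diagnosis=T29: violating pairs (4,5) — 1 pair.
Diagnosis=T20: violating pairs (8,9) — 1 pair.

3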